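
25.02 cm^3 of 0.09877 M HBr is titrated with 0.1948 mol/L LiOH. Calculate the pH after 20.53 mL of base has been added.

12.53

n(acid) = 0.09877 x 0.02502 = 0.002471 mol; n(LiOH) added = 0.1948 x 0.02053 = 0.003999 mol.
Base is in excess by 0.003999 - 0.002471 = 0.001528 mol in a total volume of 0.04555 L.
[OH^-] = 0.001528/0.04555 = 0.03355 M, so pOH = 1.47 and pH = 14.00 - 1.47 = 12.53.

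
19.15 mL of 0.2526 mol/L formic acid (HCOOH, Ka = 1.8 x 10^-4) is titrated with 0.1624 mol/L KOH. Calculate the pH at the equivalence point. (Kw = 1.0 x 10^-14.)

n(HCOOH) = 0.2526 x 0.01915 = 0.004837 mol; V(KOH) at equivalence = 0.004837/0.1624 = 0.02979 L.
At equivalence all the acid is converted to HCOO-; total volume = 0.01915 + 0.02979 = 0.04894 L, so [HCOO-] = 0.004837/0.04894 = 0.09885 M.
Kb = Kw/Ka = 1.0e-14 / 1.8 x 10^-4 = 5.56e-11.
[OH^-] = sqrt(Kb x [HCOO-]) = sqrt(5.56e-11 x 0.09885) = 2.34e-6 M.
pOH = 5.63, so pH = 14.00 - 5.63 = 8.37.

8.37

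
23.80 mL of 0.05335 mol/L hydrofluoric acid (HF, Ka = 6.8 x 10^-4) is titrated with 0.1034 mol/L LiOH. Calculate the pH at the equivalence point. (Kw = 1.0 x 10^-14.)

7.86

n(HF) = 0.05335 x 0.02380 = 0.001270 mol; V(LiOH) at equivalence = 0.001270/0.1034 = 0.01228 L.
At equivalence all the acid is converted to F-; total volume = 0.02380 + 0.01228 = 0.03608 L, so [F-] = 0.001270/0.03608 = 0.03519 M.
Kb = Kw/Ka = 1.0e-14 / 6.8 x 10^-4 = 1.47e-11.
[OH^-] = sqrt(Kb x [F-]) = sqrt(1.47e-11 x 0.03519) = 7.19e-7 M.
pOH = 6.14, so pH = 14.00 - 6.14 = 7.86.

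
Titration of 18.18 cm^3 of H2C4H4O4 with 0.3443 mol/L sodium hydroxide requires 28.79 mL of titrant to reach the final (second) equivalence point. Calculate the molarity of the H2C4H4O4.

0.273 M

n(NaOH) = 0.3443 x 0.02879 = 0.009912 mol.
At the final (second) equivalence point, 2 mol OH^- react per mol H2C4H4O4, so n(H2C4H4O4) = 0.009912 / 2 = 0.004956 mol.
[H2C4H4O4] = 0.004956 / 0.01818 L = 0.273 M.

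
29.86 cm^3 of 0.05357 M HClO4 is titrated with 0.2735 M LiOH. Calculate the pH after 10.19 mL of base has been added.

12.47

n(acid) = 0.05357 x 0.02986 = 0.001600 mol; n(LiOH) added = 0.2735 x 0.01019 = 0.002787 mol.
Base is in excess by 0.002787 - 0.001600 = 0.001187 mol in a total volume of 0.04005 L.
[OH^-] = 0.001187/0.04005 = 0.02965 M, so pOH = 1.53 and pH = 14.00 - 1.53 = 12.47.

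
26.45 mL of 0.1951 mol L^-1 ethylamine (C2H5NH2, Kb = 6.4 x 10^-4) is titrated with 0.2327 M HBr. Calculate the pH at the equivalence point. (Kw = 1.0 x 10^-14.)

n(C2H5NH2) = 0.1951 x 0.02645 = 0.005160 mol; V(HBr) at equivalence = 0.005160/0.2327 = 0.02218 L.
At equivalence the base is fully converted to C2H5NH3+; total volume = 0.04863 L, so [C2H5NH3+] = 0.005160/0.04863 = 0.1061 M.
Ka(C2H5NH3+) = Kw/Kb = 1.0e-14 / 6.4 x 10^-4 = 1.56e-11.
[H^+] = sqrt(Ka x [C2H5NH3+]) = sqrt(1.56e-11 x 0.1061) = 1.29e-6 M.
pH = -log(1.29e-6) = 5.89.

5.89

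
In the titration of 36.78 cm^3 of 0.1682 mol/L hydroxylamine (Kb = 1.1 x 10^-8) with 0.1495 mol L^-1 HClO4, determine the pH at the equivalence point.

n(NH2OH) = 0.1682 x 0.03678 = 0.006186 mol; V(HClO4) at equivalence = 0.006186/0.1495 = 0.04138 L.
At equivalence the base is fully converted to NH3OH+; total volume = 0.07816 L, so [NH3OH+] = 0.006186/0.07816 = 0.07915 M.
Ka(NH3OH+) = Kw/Kb = 1.0e-14 / 1.1 x 10^-8 = 9.09e-7.
[H^+] = sqrt(Ka x [NH3OH+]) = sqrt(9.09e-7 x 0.07915) = 0.000268 M.
pH = -log(0.000268) = 3.57.

3.57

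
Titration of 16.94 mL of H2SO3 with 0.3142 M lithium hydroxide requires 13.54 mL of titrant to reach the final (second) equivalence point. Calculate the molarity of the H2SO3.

n(LiOH) = 0.3142 x 0.01354 = 0.004254 mol.
At the final (second) equivalence point, 2 mol OH^- react per mol H2SO3, so n(H2SO3) = 0.004254 / 2 = 0.002127 mol.
[H2SO3] = 0.002127 / 0.01694 L = 0.126 M.

0.126 M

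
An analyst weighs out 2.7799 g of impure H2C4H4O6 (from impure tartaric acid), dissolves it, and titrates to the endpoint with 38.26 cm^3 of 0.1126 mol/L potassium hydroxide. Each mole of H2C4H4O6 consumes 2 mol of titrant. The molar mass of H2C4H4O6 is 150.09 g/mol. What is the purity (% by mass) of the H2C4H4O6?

11.6%

n(KOH) = 0.1126 x 0.03826 = 0.004308 mol.
n(H2C4H4O6) = 0.004308 / 2 = 0.002154 mol.
mass of H2C4H4O6 = 0.002154 x 150.09 = 0.3233 g.
% purity = 0.3233 / 2.7799 x 100 = 11.6%.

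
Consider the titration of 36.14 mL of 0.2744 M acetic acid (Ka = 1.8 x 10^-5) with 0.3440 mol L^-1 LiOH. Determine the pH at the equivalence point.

n(CH3COOH) = 0.2744 x 0.03614 = 0.009917 mol; V(LiOH) at equivalence = 0.009917/0.3440 = 0.02883 L.
At equivalence all the acid is converted to CH3COO-; total volume = 0.03614 + 0.02883 = 0.06497 L, so [CH3COO-] = 0.009917/0.06497 = 0.1526 M.
Kb = Kw/Ka = 1.0e-14 / 1.8 x 10^-5 = 5.56e-10.
[OH^-] = sqrt(Kb x [CH3COO-]) = sqrt(5.56e-10 x 0.1526) = 9.21e-6 M.
pOH = 5.04, so pH = 14.00 - 5.04 = 8.96.

8.96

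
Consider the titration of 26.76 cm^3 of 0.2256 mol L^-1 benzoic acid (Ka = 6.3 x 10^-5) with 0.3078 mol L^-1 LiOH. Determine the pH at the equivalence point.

8.66

n(C6H5COOH) = 0.2256 x 0.02676 = 0.006037 mol; V(LiOH) at equivalence = 0.006037/0.3078 = 0.01961 L.
At equivalence all the acid is converted to C6H5COO-; total volume = 0.02676 + 0.01961 = 0.04637 L, so [C6H5COO-] = 0.006037/0.04637 = 0.1302 M.
Kb = Kw/Ka = 1.0e-14 / 6.3 x 10^-5 = 1.59e-10.
[OH^-] = sqrt(Kb x [C6H5COO-]) = sqrt(1.59e-10 x 0.1302) = 4.55e-6 M.
pOH = 5.34, so pH = 14.00 - 5.34 = 8.66.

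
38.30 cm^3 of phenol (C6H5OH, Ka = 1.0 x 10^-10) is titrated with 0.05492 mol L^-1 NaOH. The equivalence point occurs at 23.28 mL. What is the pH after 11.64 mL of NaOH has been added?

11.64 mL is exactly half the equivalence volume (23.28/2), i.e. the half-equivalence point.
There, n(HA) = n(A^-), so pH = pKa = -log(1.0 x 10^-10) = 10.00.

10.00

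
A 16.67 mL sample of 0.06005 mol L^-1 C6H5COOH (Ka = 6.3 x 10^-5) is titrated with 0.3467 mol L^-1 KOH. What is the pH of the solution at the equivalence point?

n(C6H5COOH) = 0.06005 x 0.01667 = 0.001001 mol; V(KOH) at equivalence = 0.001001/0.3467 = 0.002887 L.
At equivalence all the acid is converted to C6H5COO-; total volume = 0.01667 + 0.002887 = 0.01956 L, so [C6H5COO-] = 0.001001/0.01956 = 0.05118 M.
Kb = Kw/Ka = 1.0e-14 / 6.3 x 10^-5 = 1.59e-10.
[OH^-] = sqrt(Kb x [C6H5COO-]) = sqrt(1.59e-10 x 0.05118) = 2.85e-6 M.
pOH = 5.55, so pH = 14.00 - 5.55 = 8.45.

8.45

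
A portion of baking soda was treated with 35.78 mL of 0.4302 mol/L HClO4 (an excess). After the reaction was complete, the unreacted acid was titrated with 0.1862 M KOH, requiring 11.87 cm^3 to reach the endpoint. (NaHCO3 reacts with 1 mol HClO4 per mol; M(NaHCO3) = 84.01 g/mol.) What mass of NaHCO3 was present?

1.11 g

Total n(HClO4) added = 0.4302 x 0.03578 = 0.01539 mol.
n(KOH) used = 0.1862 x 0.01187 = 0.002210 mol, which equals the excess n(HClO4).
So n(HClO4) consumed by the sample = 0.01539 - 0.002210 = 0.01318 mol.
n(NaHCO3) = 0.01318 / 1 = 0.01318 mol.
mass = 0.01318 mol x 84.01 g/mol = 1.11 g.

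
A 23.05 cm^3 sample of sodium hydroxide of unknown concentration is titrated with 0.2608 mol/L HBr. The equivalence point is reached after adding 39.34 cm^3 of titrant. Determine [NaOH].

n(HBr) delivered = 0.2608 x 0.03934 = 0.01026 mol.
For a 1:1 reaction, n(NaOH) = 0.01026 mol.
[NaOH] = 0.01026 mol / 0.02305 L = 0.445 M.

0.445 M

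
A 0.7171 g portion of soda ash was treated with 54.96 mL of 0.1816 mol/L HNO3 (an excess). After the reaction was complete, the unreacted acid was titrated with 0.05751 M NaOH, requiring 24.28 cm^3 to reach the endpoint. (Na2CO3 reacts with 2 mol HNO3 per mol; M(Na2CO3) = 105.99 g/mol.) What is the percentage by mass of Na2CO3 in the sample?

Total n(HNO3) added = 0.1816 x 0.05496 = 0.009981 mol.
n(NaOH) used = 0.05751 x 0.02428 = 0.001396 mol, which equals the excess n(HNO3).
So n(HNO3) consumed by the sample = 0.009981 - 0.001396 = 0.008584 mol.
n(Na2CO3) = 0.008584 / 2 = 0.004292 mol.
mass Na2CO3 = 0.004292 x 105.99 = 0.4549 g, so %Na2CO3 = 0.4549/0.7171 x 100 = 63.4%.

63.4%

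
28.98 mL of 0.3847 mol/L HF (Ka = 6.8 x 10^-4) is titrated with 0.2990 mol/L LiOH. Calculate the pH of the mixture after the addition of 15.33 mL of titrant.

3.01

Initial n(HF) = 0.3847 x 0.02898 = 0.01115 mol.
n(LiOH) added = 0.2990 x 0.01533 = 0.004584 mol, converting that many moles of HF to F-.
Remaining n(HF) = 0.006565 mol; n(F-) = 0.004584 mol.
By Henderson-Hasselbalch, pH = pKa + log([A^-]/[HA]) = 3.17 + log(0.004584/0.006565) = 3.17 + (-0.16) = 3.01.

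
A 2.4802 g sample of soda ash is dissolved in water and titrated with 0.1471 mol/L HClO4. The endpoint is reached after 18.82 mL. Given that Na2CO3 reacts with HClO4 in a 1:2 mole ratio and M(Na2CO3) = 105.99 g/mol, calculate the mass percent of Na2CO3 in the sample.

n(HClO4) = 0.1471 x 0.01882 = 0.002768 mol.
n(Na2CO3) = 0.002768 / 2 = 0.001384 mol.
mass of Na2CO3 = 0.001384 x 105.99 = 0.1467 g.
% purity = 0.1467 / 2.4802 x 100 = 5.92%.

5.92%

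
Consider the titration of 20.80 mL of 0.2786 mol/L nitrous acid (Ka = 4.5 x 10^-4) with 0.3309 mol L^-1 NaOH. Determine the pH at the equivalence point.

8.26

n(HNO2) = 0.2786 x 0.02080 = 0.005795 mol; V(NaOH) at equivalence = 0.005795/0.3309 = 0.01751 L.
At equivalence all the acid is converted to NO2-; total volume = 0.02080 + 0.01751 = 0.03831 L, so [NO2-] = 0.005795/0.03831 = 0.1513 M.
Kb = Kw/Ka = 1.0e-14 / 4.5 x 10^-4 = 2.22e-11.
[OH^-] = sqrt(Kb x [NO2-]) = sqrt(2.22e-11 x 0.1513) = 1.83e-6 M.
pOH = 5.74, so pH = 14.00 - 5.74 = 8.26.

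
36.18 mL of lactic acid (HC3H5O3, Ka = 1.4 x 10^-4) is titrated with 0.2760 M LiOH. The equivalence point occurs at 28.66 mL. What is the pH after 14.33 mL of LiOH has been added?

3.85

14.33 mL is exactly half the equivalence volume (28.66/2), i.e. the half-equivalence point.
There, n(HA) = n(A^-), so pH = pKa = -log(1.4 x 10^-4) = 3.85.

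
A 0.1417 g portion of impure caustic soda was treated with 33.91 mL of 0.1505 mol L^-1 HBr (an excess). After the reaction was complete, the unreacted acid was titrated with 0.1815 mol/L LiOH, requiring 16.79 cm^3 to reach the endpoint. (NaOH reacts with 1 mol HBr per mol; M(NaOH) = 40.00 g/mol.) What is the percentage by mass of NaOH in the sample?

58.0%

Total n(HBr) added = 0.1505 x 0.03391 = 0.005103 mol.
n(LiOH) used = 0.1815 x 0.01679 = 0.003047 mol, which equals the excess n(HBr).
So n(HBr) consumed by the sample = 0.005103 - 0.003047 = 0.002056 mol.
n(NaOH) = 0.002056 / 1 = 0.002056 mol.
mass NaOH = 0.002056 x 40.00 = 0.08224 g, so %NaOH = 0.08224/0.1417 x 100 = 58.0%.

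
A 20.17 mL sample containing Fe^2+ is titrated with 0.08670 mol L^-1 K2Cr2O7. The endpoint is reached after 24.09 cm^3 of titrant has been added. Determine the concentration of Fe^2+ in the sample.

n(K2Cr2O7) = 0.08670 x 0.02409 = 0.002089 mol.
From the balanced equation, 1 mol K2Cr2O7 reacts with 6 mol Fe^2+, so n(Fe^2+) = 0.002089 x 6/1 = 0.01253 mol.
[Fe^2+] = 0.01253 / 0.02017 L = 0.621 M.

0.621 M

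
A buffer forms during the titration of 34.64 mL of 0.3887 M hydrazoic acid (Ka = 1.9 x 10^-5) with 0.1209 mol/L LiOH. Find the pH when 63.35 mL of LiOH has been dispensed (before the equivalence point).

4.84

Initial n(HN3) = 0.3887 x 0.03464 = 0.01346 mol.
n(LiOH) added = 0.1209 x 0.06335 = 0.007659 mol, converting that many moles of HN3 to N3-.
Remaining n(HN3) = 0.005806 mol; n(N3-) = 0.007659 mol.
By Henderson-Hasselbalch, pH = pKa + log([A^-]/[HA]) = 4.72 + log(0.007659/0.005806) = 4.72 + (+0.12) = 4.84.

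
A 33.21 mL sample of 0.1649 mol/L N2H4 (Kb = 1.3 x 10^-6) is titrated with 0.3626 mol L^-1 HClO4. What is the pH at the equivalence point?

n(N2H4) = 0.1649 x 0.03321 = 0.005476 mol; V(HClO4) at equivalence = 0.005476/0.3626 = 0.01510 L.
At equivalence the base is fully converted to N2H5+; total volume = 0.04831 L, so [N2H5+] = 0.005476/0.04831 = 0.1134 M.
Ka(N2H5+) = Kw/Kb = 1.0e-14 / 1.3 x 10^-6 = 7.69e-9.
[H^+] = sqrt(Ka x [N2H5+]) = sqrt(7.69e-9 x 0.1134) = 2.95e-5 M.
pH = -log(2.95e-5) = 4.53.

4.53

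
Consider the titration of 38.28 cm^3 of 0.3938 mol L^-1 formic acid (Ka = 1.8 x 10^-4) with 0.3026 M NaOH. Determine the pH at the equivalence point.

8.49

n(HCOOH) = 0.3938 x 0.03828 = 0.01507 mol; V(NaOH) at equivalence = 0.01507/0.3026 = 0.04982 L.
At equivalence all the acid is converted to HCOO-; total volume = 0.03828 + 0.04982 = 0.08810 L, so [HCOO-] = 0.01507/0.08810 = 0.1711 M.
Kb = Kw/Ka = 1.0e-14 / 1.8 x 10^-4 = 5.56e-11.
[OH^-] = sqrt(Kb x [HCOO-]) = sqrt(5.56e-11 x 0.1711) = 3.08e-6 M.
pOH = 5.51, so pH = 14.00 - 5.51 = 8.49.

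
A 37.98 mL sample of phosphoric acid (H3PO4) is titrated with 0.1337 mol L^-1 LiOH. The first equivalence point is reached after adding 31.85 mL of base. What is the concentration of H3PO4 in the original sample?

0.112 M

n(LiOH) = 0.1337 x 0.03185 = 0.004258 mol.
At the first equivalence point, 1 mol OH^- react per mol H3PO4, so n(H3PO4) = 0.004258 / 1 = 0.004258 mol.
[H3PO4] = 0.004258 / 0.03798 L = 0.112 M.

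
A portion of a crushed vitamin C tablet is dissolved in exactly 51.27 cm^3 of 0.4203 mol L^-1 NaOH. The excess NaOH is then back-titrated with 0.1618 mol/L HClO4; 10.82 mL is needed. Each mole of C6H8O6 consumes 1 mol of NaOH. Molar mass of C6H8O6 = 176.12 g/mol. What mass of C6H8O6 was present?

Total n(NaOH) added = 0.4203 x 0.05127 = 0.02155 mol.
n(HClO4) used = 0.1618 x 0.01082 = 0.001751 mol, which equals the excess n(NaOH).
So n(NaOH) consumed by the sample = 0.02155 - 0.001751 = 0.01980 mol.
n(C6H8O6) = 0.01980 / 1 = 0.01980 mol.
mass = 0.01980 mol x 176.12 g/mol = 3.49 g.

3.49 g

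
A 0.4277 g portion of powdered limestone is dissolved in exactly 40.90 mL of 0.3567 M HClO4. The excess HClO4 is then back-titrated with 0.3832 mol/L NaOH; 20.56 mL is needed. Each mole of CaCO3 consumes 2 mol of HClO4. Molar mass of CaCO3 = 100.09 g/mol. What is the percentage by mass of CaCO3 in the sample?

Total n(HClO4) added = 0.3567 x 0.04090 = 0.01459 mol.
n(NaOH) used = 0.3832 x 0.02056 = 0.007879 mol, which equals the excess n(HClO4).
So n(HClO4) consumed by the sample = 0.01459 - 0.007879 = 0.006710 mol.
n(CaCO3) = 0.006710 / 2 = 0.003355 mol.
mass CaCO3 = 0.003355 x 100.09 = 0.3358 g, so %CaCO3 = 0.3358/0.4277 x 100 = 78.5%.

78.5%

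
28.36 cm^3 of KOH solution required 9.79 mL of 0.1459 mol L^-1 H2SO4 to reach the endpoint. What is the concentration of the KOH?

n(H2SO4) delivered = 0.1459 x 0.009790 = 0.001428 mol.
The reaction is 2 KOH + 1 H2SO4, so n(KOH) = 0.001428 x 2/1 = 0.002857 mol.
[KOH] = 0.002857 mol / 0.02836 L = 0.101 M.

0.101 M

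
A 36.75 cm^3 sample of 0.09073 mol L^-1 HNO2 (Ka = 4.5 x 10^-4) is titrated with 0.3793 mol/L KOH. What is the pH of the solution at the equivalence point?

8.11

n(HNO2) = 0.09073 x 0.03675 = 0.003334 mol; V(KOH) at equivalence = 0.003334/0.3793 = 0.008791 L.
At equivalence all the acid is converted to NO2-; total volume = 0.03675 + 0.008791 = 0.04554 L, so [NO2-] = 0.003334/0.04554 = 0.07322 M.
Kb = Kw/Ka = 1.0e-14 / 4.5 x 10^-4 = 2.22e-11.
[OH^-] = sqrt(Kb x [NO2-]) = sqrt(2.22e-11 x 0.07322) = 1.28e-6 M.
pOH = 5.89, so pH = 14.00 - 5.89 = 8.11.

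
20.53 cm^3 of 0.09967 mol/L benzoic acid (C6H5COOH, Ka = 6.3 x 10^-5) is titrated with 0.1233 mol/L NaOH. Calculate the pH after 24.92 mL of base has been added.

n(acid) = 0.09967 x 0.02053 = 0.002046 mol; n(NaOH) added = 0.1233 x 0.02492 = 0.003073 mol.
Base is in excess by 0.003073 - 0.002046 = 0.001026 mol in a total volume of 0.04545 L.
[OH^-] = 0.001026/0.04545 = 0.02258 M, so pOH = 1.65 and pH = 14.00 - 1.65 = 12.35.

12.35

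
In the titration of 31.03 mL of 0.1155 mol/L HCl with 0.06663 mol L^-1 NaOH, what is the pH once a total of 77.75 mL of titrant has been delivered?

12.17

n(acid) = 0.1155 x 0.03103 = 0.003584 mol; n(NaOH) added = 0.06663 x 0.07775 = 0.005180 mol.
Base is in excess by 0.005180 - 0.003584 = 0.001597 mol in a total volume of 0.1088 L.
[OH^-] = 0.001597/0.1088 = 0.01468 M, so pOH = 1.83 and pH = 14.00 - 1.83 = 12.17.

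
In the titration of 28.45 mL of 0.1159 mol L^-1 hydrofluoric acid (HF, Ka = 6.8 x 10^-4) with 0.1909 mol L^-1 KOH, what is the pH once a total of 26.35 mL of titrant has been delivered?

12.50

n(acid) = 0.1159 x 0.02845 = 0.003297 mol; n(KOH) added = 0.1909 x 0.02635 = 0.005030 mol.
Base is in excess by 0.005030 - 0.003297 = 0.001733 mol in a total volume of 0.05480 L.
[OH^-] = 0.001733/0.05480 = 0.03162 M, so pOH = 1.50 and pH = 14.00 - 1.50 = 12.50.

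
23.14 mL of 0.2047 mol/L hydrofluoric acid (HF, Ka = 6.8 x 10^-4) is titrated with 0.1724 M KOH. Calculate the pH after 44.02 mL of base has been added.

n(acid) = 0.2047 x 0.02314 = 0.004737 mol; n(KOH) added = 0.1724 x 0.04402 = 0.007589 mol.
Base is in excess by 0.007589 - 0.004737 = 0.002852 mol in a total volume of 0.06716 L.
[OH^-] = 0.002852/0.06716 = 0.04247 M, so pOH = 1.37 and pH = 14.00 - 1.37 = 12.63.

12.63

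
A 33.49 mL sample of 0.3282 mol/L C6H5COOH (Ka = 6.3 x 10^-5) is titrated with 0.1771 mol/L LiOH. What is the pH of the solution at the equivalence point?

n(C6H5COOH) = 0.3282 x 0.03349 = 0.01099 mol; V(LiOH) at equivalence = 0.01099/0.1771 = 0.06206 L.
At equivalence all the acid is converted to C6H5COO-; total volume = 0.03349 + 0.06206 = 0.09555 L, so [C6H5COO-] = 0.01099/0.09555 = 0.1150 M.
Kb = Kw/Ka = 1.0e-14 / 6.3 x 10^-5 = 1.59e-10.
[OH^-] = sqrt(Kb x [C6H5COO-]) = sqrt(1.59e-10 x 0.1150) = 4.27e-6 M.
pOH = 5.37, so pH = 14.00 - 5.37 = 8.63.

8.63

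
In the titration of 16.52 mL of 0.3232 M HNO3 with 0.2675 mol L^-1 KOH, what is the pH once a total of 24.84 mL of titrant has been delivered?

n(acid) = 0.3232 x 0.01652 = 0.005339 mol; n(KOH) added = 0.2675 x 0.02484 = 0.006645 mol.
Base is in excess by 0.006645 - 0.005339 = 0.001305 mol in a total volume of 0.04136 L.
[OH^-] = 0.001305/0.04136 = 0.03156 M, so pOH = 1.50 and pH = 14.00 - 1.50 = 12.50.

12.50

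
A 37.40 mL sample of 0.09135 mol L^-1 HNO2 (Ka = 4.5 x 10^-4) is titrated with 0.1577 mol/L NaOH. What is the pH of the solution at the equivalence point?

8.05

n(HNO2) = 0.09135 x 0.03740 = 0.003416 mol; V(NaOH) at equivalence = 0.003416/0.1577 = 0.02166 L.
At equivalence all the acid is converted to NO2-; total volume = 0.03740 + 0.02166 = 0.05906 L, so [NO2-] = 0.003416/0.05906 = 0.05784 M.
Kb = Kw/Ka = 1.0e-14 / 4.5 x 10^-4 = 2.22e-11.
[OH^-] = sqrt(Kb x [NO2-]) = sqrt(2.22e-11 x 0.05784) = 1.13e-6 M.
pOH = 5.95, so pH = 14.00 - 5.95 = 8.05.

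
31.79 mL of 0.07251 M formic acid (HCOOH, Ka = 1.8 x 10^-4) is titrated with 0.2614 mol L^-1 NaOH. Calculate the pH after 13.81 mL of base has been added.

12.46

n(acid) = 0.07251 x 0.03179 = 0.002305 mol; n(NaOH) added = 0.2614 x 0.01381 = 0.003610 mol.
Base is in excess by 0.003610 - 0.002305 = 0.001305 mol in a total volume of 0.04560 L.
[OH^-] = 0.001305/0.04560 = 0.02861 M, so pOH = 1.54 and pH = 14.00 - 1.54 = 12.46.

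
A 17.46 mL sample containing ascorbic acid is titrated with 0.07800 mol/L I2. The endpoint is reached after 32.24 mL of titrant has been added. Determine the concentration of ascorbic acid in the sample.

0.144 M

n(I2) = 0.07800 x 0.03224 = 0.002515 mol.
From the balanced equation, 1 mol I2 reacts with 1 mol ascorbic acid, so n(ascorbic acid) = 0.002515 x 1/1 = 0.002515 mol.
[ascorbic acid] = 0.002515 / 0.01746 L = 0.144 M.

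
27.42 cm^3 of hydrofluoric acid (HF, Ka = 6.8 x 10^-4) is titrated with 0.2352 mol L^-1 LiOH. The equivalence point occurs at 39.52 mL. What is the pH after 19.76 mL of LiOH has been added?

3.17

19.76 mL is exactly half the equivalence volume (39.52/2), i.e. the half-equivalence point.
There, n(HA) = n(A^-), so pH = pKa = -log(6.8 x 10^-4) = 3.17.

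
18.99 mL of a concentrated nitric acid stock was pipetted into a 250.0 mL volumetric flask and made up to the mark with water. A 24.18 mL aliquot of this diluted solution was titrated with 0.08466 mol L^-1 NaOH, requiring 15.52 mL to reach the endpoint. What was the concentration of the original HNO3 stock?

0.715 M

n(NaOH) = 0.08466 x 0.01552 = 0.001314 mol.
n(HNO3) in the aliquot = 0.001314 mol.
[diluted HNO3] = 0.001314 / 0.02418 = 0.05434 M.
Dilution factor = 250.0/18.99 = 13.16, so [stock] = 0.05434 x 13.16 = 0.715 M.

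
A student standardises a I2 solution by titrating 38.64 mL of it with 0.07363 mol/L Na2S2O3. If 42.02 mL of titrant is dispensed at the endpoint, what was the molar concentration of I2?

n(Na2S2O3) = 0.07363 x 0.04202 = 0.003094 mol.
From the balanced equation, 2 mol Na2S2O3 reacts with 1 mol I2, so n(I2) = 0.003094 x 1/2 = 0.001547 mol.
[I2] = 0.001547 / 0.03864 L = 0.0400 M.

0.0400 M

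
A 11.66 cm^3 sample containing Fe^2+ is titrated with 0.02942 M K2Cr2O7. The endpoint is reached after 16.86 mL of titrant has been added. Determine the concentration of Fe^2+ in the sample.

0.255 M

n(K2Cr2O7) = 0.02942 x 0.01686 = 0.0004960 mol.
From the balanced equation, 1 mol K2Cr2O7 reacts with 6 mol Fe^2+, so n(Fe^2+) = 0.0004960 x 6/1 = 0.002976 mol.
[Fe^2+] = 0.002976 / 0.01166 L = 0.255 M.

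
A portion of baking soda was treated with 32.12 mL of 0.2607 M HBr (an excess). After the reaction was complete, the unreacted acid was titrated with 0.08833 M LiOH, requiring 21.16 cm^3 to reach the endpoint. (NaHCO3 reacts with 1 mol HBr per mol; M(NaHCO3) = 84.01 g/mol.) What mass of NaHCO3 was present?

Total n(HBr) added = 0.2607 x 0.03212 = 0.008374 mol.
n(LiOH) used = 0.08833 x 0.02116 = 0.001869 mol, which equals the excess n(HBr).
So n(HBr) consumed by the sample = 0.008374 - 0.001869 = 0.006505 mol.
n(NaHCO3) = 0.006505 / 1 = 0.006505 mol.
mass = 0.006505 mol x 84.01 g/mol = 0.546 g.

0.546 g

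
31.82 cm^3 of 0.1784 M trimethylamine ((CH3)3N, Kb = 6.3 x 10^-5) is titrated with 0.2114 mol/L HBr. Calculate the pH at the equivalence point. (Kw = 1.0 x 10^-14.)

5.41

n((CH3)3N) = 0.1784 x 0.03182 = 0.005677 mol; V(HBr) at equivalence = 0.005677/0.2114 = 0.02685 L.
At equivalence the base is fully converted to (CH3)3NH+; total volume = 0.05867 L, so [(CH3)3NH+] = 0.005677/0.05867 = 0.09675 M.
Ka((CH3)3NH+) = Kw/Kb = 1.0e-14 / 6.3 x 10^-5 = 1.59e-10.
[H^+] = sqrt(Ka x [(CH3)3NH+]) = sqrt(1.59e-10 x 0.09675) = 3.92e-6 M.
pH = -log(3.92e-6) = 5.41.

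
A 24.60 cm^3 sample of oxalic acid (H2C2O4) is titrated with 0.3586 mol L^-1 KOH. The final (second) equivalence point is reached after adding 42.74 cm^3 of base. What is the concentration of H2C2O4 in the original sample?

n(KOH) = 0.3586 x 0.04274 = 0.01533 mol.
At the final (second) equivalence point, 2 mol OH^- react per mol H2C2O4, so n(H2C2O4) = 0.01533 / 2 = 0.007663 mol.
[H2C2O4] = 0.007663 / 0.02460 L = 0.312 M.

0.312 M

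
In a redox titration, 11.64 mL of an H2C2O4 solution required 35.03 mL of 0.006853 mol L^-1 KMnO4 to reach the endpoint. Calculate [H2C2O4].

0.0516 M

n(KMnO4) = 0.006853 x 0.03503 = 0.0002401 mol.
From the balanced equation, 2 mol KMnO4 reacts with 5 mol H2C2O4, so n(H2C2O4) = 0.0002401 x 5/2 = 0.0006002 mol.
[H2C2O4] = 0.0006002 / 0.01164 L = 0.0516 M.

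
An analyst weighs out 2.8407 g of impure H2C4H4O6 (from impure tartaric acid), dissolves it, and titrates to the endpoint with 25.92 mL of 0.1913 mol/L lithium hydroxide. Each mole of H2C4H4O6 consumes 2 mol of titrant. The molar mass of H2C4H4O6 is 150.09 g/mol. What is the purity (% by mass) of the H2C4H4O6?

n(LiOH) = 0.1913 x 0.02592 = 0.004958 mol.
n(H2C4H4O6) = 0.004958 / 2 = 0.002479 mol.
mass of H2C4H4O6 = 0.002479 x 150.09 = 0.3721 g.
% purity = 0.3721 / 2.8407 x 100 = 13.1%.

13.1%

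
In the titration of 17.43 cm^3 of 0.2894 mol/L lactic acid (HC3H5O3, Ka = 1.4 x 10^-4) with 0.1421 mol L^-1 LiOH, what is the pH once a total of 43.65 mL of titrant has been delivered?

12.28

n(acid) = 0.2894 x 0.01743 = 0.005044 mol; n(LiOH) added = 0.1421 x 0.04365 = 0.006203 mol.
Base is in excess by 0.006203 - 0.005044 = 0.001158 mol in a total volume of 0.06108 L.
[OH^-] = 0.001158/0.06108 = 0.01897 M, so pOH = 1.72 and pH = 14.00 - 1.72 = 12.28.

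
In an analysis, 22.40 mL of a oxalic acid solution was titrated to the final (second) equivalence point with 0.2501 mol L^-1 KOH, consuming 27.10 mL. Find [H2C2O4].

n(KOH) = 0.2501 x 0.02710 = 0.006778 mol.
At the final (second) equivalence point, 2 mol OH^- react per mol H2C2O4, so n(H2C2O4) = 0.006778 / 2 = 0.003389 mol.
[H2C2O4] = 0.003389 / 0.02240 L = 0.151 M.

0.151 M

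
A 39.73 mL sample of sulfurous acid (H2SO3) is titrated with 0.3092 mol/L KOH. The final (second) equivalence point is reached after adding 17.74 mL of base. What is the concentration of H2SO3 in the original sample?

n(KOH) = 0.3092 x 0.01774 = 0.005485 mol.
At the final (second) equivalence point, 2 mol OH^- react per mol H2SO3, so n(H2SO3) = 0.005485 / 2 = 0.002743 mol.
[H2SO3] = 0.002743 / 0.03973 L = 0.0690 M.

0.0690 M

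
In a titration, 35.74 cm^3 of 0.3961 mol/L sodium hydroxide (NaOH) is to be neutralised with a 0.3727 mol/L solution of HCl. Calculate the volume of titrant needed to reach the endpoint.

38.0 mL

n(NaOH) = 0.3961 mol/L x 0.03574 L = 0.01416 mol.
At equivalence n(HCl) = n(NaOH) = 0.01416 mol.
V(HCl) = 0.01416 / 0.3727 = 0.03798 L = 38.0 mL.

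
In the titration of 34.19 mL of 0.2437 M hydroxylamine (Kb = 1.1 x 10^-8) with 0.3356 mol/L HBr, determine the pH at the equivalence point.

3.45

n(NH2OH) = 0.2437 x 0.03419 = 0.008332 mol; V(HBr) at equivalence = 0.008332/0.3356 = 0.02483 L.
At equivalence the base is fully converted to NH3OH+; total volume = 0.05902 L, so [NH3OH+] = 0.008332/0.05902 = 0.1412 M.
Ka(NH3OH+) = Kw/Kb = 1.0e-14 / 1.1 x 10^-8 = 9.09e-7.
[H^+] = sqrt(Ka x [NH3OH+]) = sqrt(9.09e-7 x 0.1412) = 0.000358 M.
pH = -log(0.000358) = 3.45.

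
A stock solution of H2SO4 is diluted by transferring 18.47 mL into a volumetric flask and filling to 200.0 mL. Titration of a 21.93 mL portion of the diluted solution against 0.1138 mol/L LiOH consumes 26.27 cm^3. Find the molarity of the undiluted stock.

n(LiOH) = 0.1138 x 0.02627 = 0.002990 mol.
n(H2SO4) in the aliquot = 0.002990 x 1/2 = 0.001495 mol.
[diluted H2SO4] = 0.001495 / 0.02193 = 0.06816 M.
Dilution factor = 200.0/18.47 = 10.83, so [stock] = 0.06816 x 10.83 = 0.738 M.

0.738 M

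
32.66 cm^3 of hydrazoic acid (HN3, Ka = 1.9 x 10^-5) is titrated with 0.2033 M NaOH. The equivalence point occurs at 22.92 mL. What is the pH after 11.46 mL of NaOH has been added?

4.72

11.46 mL is exactly half the equivalence volume (22.92/2), i.e. the half-equivalence point.
There, n(HA) = n(A^-), so pH = pKa = -log(1.9 x 10^-5) = 4.72.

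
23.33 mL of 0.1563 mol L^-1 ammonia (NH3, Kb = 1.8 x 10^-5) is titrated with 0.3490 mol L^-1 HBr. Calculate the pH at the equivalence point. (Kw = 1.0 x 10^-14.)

5.11

n(NH3) = 0.1563 x 0.02333 = 0.003646 mol; V(HBr) at equivalence = 0.003646/0.3490 = 0.01045 L.
At equivalence the base is fully converted to NH4+; total volume = 0.03378 L, so [NH4+] = 0.003646/0.03378 = 0.1080 M.
Ka(NH4+) = Kw/Kb = 1.0e-14 / 1.8 x 10^-5 = 5.56e-10.
[H^+] = sqrt(Ka x [NH4+]) = sqrt(5.56e-10 x 0.1080) = 7.74e-6 M.
pH = -log(7.74e-6) = 5.11.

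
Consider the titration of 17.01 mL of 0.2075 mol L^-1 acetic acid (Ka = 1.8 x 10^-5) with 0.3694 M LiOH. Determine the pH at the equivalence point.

8.93

n(CH3COOH) = 0.2075 x 0.01701 = 0.003530 mol; V(LiOH) at equivalence = 0.003530/0.3694 = 0.009555 L.
At equivalence all the acid is converted to CH3COO-; total volume = 0.01701 + 0.009555 = 0.02656 L, so [CH3COO-] = 0.003530/0.02656 = 0.1329 M.
Kb = Kw/Ka = 1.0e-14 / 1.8 x 10^-5 = 5.56e-10.
[OH^-] = sqrt(Kb x [CH3COO-]) = sqrt(5.56e-10 x 0.1329) = 8.59e-6 M.
pOH = 5.07, so pH = 14.00 - 5.07 = 8.93.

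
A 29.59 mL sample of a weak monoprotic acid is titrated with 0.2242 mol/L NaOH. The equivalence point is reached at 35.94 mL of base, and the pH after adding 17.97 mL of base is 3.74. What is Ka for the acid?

1.8 x 10^-4

17.97 mL is half of the equivalence volume, so this is the half-equivalence point where [HA] = [A^-].
At half-equivalence pH = pKa, so pKa = 3.74.
Ka = 10^(-3.74) = 1.8 x 10^-4.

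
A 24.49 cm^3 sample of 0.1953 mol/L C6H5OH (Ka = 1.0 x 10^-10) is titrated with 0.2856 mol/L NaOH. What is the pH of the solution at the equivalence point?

11.53

n(C6H5OH) = 0.1953 x 0.02449 = 0.004783 mol; V(NaOH) at equivalence = 0.004783/0.2856 = 0.01675 L.
At equivalence all the acid is converted to C6H5O-; total volume = 0.02449 + 0.01675 = 0.04124 L, so [C6H5O-] = 0.004783/0.04124 = 0.1160 M.
Kb = Kw/Ka = 1.0e-14 / 1.0 x 10^-10 = 0.000100.
[OH^-] = sqrt(Kb x [C6H5O-]) = sqrt(0.000100 x 0.1160) = 0.00341 M.
pOH = 2.47, so pH = 14.00 - 2.47 = 11.53.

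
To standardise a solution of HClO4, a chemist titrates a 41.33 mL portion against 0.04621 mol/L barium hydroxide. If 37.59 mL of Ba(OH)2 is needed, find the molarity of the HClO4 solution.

0.0841 M

n(Ba(OH)2) delivered = 0.04621 x 0.03759 = 0.001737 mol.
The reaction is 2 HClO4 + 1 Ba(OH)2, so n(HClO4) = 0.001737 x 2/1 = 0.003474 mol.
[HClO4] = 0.003474 mol / 0.04133 L = 0.0841 M.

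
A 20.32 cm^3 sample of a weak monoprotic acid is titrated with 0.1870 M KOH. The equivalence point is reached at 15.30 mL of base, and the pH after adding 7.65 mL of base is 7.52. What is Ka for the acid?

3.0 x 10^-8

7.65 mL is half of the equivalence volume, so this is the half-equivalence point where [HA] = [A^-].
At half-equivalence pH = pKa, so pKa = 7.52.
Ka = 10^(-7.52) = 3.0 x 10^-8.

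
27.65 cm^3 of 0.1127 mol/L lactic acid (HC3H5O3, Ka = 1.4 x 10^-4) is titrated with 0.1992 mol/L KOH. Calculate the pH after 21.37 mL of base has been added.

n(acid) = 0.1127 x 0.02765 = 0.003116 mol; n(KOH) added = 0.1992 x 0.02137 = 0.004257 mol.
Base is in excess by 0.004257 - 0.003116 = 0.001141 mol in a total volume of 0.04902 L.
[OH^-] = 0.001141/0.04902 = 0.02327 M, so pOH = 1.63 and pH = 14.00 - 1.63 = 12.37.

12.37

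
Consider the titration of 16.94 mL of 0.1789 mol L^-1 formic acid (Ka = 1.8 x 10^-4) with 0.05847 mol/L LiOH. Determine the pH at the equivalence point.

8.19

n(HCOOH) = 0.1789 x 0.01694 = 0.003031 mol; V(LiOH) at equivalence = 0.003031/0.05847 = 0.05183 L.
At equivalence all the acid is converted to HCOO-; total volume = 0.01694 + 0.05183 = 0.06877 L, so [HCOO-] = 0.003031/0.06877 = 0.04407 M.
Kb = Kw/Ka = 1.0e-14 / 1.8 x 10^-4 = 5.56e-11.
[OH^-] = sqrt(Kb x [HCOO-]) = sqrt(5.56e-11 x 0.04407) = 1.56e-6 M.
pOH = 5.81, so pH = 14.00 - 5.81 = 8.19.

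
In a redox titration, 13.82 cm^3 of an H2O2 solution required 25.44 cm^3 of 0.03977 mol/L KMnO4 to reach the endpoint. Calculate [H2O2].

0.183 M

n(KMnO4) = 0.03977 x 0.02544 = 0.001012 mol.
From the balanced equation, 2 mol KMnO4 reacts with 5 mol H2O2, so n(H2O2) = 0.001012 x 5/2 = 0.002529 mol.
[H2O2] = 0.002529 / 0.01382 L = 0.183 M.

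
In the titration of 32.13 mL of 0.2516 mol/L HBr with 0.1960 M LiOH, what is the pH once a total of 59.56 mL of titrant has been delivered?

12.59

n(acid) = 0.2516 x 0.03213 = 0.008084 mol; n(LiOH) added = 0.1960 x 0.05956 = 0.01167 mol.
Base is in excess by 0.01167 - 0.008084 = 0.003590 mol in a total volume of 0.09169 L.
[OH^-] = 0.003590/0.09169 = 0.03915 M, so pOH = 1.41 and pH = 14.00 - 1.41 = 12.59.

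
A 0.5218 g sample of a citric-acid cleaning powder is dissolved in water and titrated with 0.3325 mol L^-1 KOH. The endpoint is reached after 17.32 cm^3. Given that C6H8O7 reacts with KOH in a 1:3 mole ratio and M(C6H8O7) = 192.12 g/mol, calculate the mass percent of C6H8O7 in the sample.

70.7%

n(KOH) = 0.3325 x 0.01732 = 0.005759 mol.
n(C6H8O7) = 0.005759 / 3 = 0.001920 mol.
mass of C6H8O7 = 0.001920 x 192.12 = 0.3688 g.
% purity = 0.3688 / 0.5218 x 100 = 70.7%.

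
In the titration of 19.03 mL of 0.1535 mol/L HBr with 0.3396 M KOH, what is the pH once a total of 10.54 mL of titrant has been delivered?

12.35

n(acid) = 0.1535 x 0.01903 = 0.002921 mol; n(KOH) added = 0.3396 x 0.01054 = 0.003579 mol.
Base is in excess by 0.003579 - 0.002921 = 0.0006583 mol in a total volume of 0.02957 L.
[OH^-] = 0.0006583/0.02957 = 0.02226 M, so pOH = 1.65 and pH = 14.00 - 1.65 = 12.35.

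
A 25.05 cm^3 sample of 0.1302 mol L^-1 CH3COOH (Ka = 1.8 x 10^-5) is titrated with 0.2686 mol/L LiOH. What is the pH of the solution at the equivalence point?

8.84

n(CH3COOH) = 0.1302 x 0.02505 = 0.003262 mol; V(LiOH) at equivalence = 0.003262/0.2686 = 0.01214 L.
At equivalence all the acid is converted to CH3COO-; total volume = 0.02505 + 0.01214 = 0.03719 L, so [CH3COO-] = 0.003262/0.03719 = 0.08769 M.
Kb = Kw/Ka = 1.0e-14 / 1.8 x 10^-5 = 5.56e-10.
[OH^-] = sqrt(Kb x [CH3COO-]) = sqrt(5.56e-10 x 0.08769) = 6.98e-6 M.
pOH = 5.16, so pH = 14.00 - 5.16 = 8.84.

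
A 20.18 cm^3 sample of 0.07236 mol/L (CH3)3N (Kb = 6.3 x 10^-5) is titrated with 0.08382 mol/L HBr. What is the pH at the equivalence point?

n((CH3)3N) = 0.07236 x 0.02018 = 0.001460 mol; V(HBr) at equivalence = 0.001460/0.08382 = 0.01742 L.
At equivalence the base is fully converted to (CH3)3NH+; total volume = 0.03760 L, so [(CH3)3NH+] = 0.001460/0.03760 = 0.03883 M.
Ka((CH3)3NH+) = Kw/Kb = 1.0e-14 / 6.3 x 10^-5 = 1.59e-10.
[H^+] = sqrt(Ka x [(CH3)3NH+]) = sqrt(1.59e-10 x 0.03883) = 2.48e-6 M.
pH = -log(2.48e-6) = 5.61.

5.61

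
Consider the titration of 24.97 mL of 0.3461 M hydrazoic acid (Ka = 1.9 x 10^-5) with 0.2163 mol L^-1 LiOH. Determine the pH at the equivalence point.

8.92

n(HN3) = 0.3461 x 0.02497 = 0.008642 mol; V(LiOH) at equivalence = 0.008642/0.2163 = 0.03995 L.
At equivalence all the acid is converted to N3-; total volume = 0.02497 + 0.03995 = 0.06492 L, so [N3-] = 0.008642/0.06492 = 0.1331 M.
Kb = Kw/Ka = 1.0e-14 / 1.9 x 10^-5 = 5.26e-10.
[OH^-] = sqrt(Kb x [N3-]) = sqrt(5.26e-10 x 0.1331) = 8.37e-6 M.
pOH = 5.08, so pH = 14.00 - 5.08 = 8.92.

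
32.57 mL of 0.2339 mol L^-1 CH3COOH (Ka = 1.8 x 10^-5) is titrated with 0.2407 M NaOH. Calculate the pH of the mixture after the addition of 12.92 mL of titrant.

Initial n(CH3COOH) = 0.2339 x 0.03257 = 0.007618 mol.
n(NaOH) added = 0.2407 x 0.01292 = 0.003110 mol, converting that many moles of CH3COOH to CH3COO-.
Remaining n(CH3COOH) = 0.004508 mol; n(CH3COO-) = 0.003110 mol.
By Henderson-Hasselbalch, pH = pKa + log([A^-]/[HA]) = 4.74 + log(0.003110/0.004508) = 4.74 + (-0.16) = 4.58.

4.58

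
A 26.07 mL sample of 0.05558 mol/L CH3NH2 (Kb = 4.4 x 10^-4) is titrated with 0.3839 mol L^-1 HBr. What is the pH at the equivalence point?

n(CH3NH2) = 0.05558 x 0.02607 = 0.001449 mol; V(HBr) at equivalence = 0.001449/0.3839 = 0.003774 L.
At equivalence the base is fully converted to CH3NH3+; total volume = 0.02984 L, so [CH3NH3+] = 0.001449/0.02984 = 0.04855 M.
Ka(CH3NH3+) = Kw/Kb = 1.0e-14 / 4.4 x 10^-4 = 2.27e-11.
[H^+] = sqrt(Ka x [CH3NH3+]) = sqrt(2.27e-11 x 0.04855) = 1.05e-6 M.
pH = -log(1.05e-6) = 5.98.

5.98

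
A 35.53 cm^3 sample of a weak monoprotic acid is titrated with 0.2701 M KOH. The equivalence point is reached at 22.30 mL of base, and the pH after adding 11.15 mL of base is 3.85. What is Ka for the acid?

1.4 x 10^-4

11.15 mL is half of the equivalence volume, so this is the half-equivalence point where [HA] = [A^-].
At half-equivalence pH = pKa, so pKa = 3.85.
Ka = 10^(-3.85) = 1.4 x 10^-4.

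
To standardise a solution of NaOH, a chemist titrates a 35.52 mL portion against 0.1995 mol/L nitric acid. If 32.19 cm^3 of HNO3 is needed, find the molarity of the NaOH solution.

0.181 M

n(HNO3) delivered = 0.1995 x 0.03219 = 0.006422 mol.
For a 1:1 reaction, n(NaOH) = 0.006422 mol.
[NaOH] = 0.006422 mol / 0.03552 L = 0.181 M.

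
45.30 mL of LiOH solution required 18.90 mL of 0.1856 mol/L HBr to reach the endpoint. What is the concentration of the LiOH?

0.0774 M

n(HBr) delivered = 0.1856 x 0.01890 = 0.003508 mol.
For a 1:1 reaction, n(LiOH) = 0.003508 mol.
[LiOH] = 0.003508 mol / 0.04530 L = 0.0774 M.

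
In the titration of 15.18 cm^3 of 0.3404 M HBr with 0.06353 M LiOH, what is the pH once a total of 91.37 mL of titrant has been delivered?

n(acid) = 0.3404 x 0.01518 = 0.005167 mol; n(LiOH) added = 0.06353 x 0.09137 = 0.005805 mol.
Base is in excess by 0.005805 - 0.005167 = 0.0006375 mol in a total volume of 0.1066 L.
[OH^-] = 0.0006375/0.1066 = 0.005983 M, so pOH = 2.22 and pH = 14.00 - 2.22 = 11.78.

11.78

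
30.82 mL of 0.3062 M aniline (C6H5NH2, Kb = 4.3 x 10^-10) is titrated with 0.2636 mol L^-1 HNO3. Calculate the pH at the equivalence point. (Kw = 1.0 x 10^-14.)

2.74

n(C6H5NH2) = 0.3062 x 0.03082 = 0.009437 mol; V(HNO3) at equivalence = 0.009437/0.2636 = 0.03580 L.
At equivalence the base is fully converted to C6H5NH3+; total volume = 0.06662 L, so [C6H5NH3+] = 0.009437/0.06662 = 0.1417 M.
Ka(C6H5NH3+) = Kw/Kb = 1.0e-14 / 4.3 x 10^-10 = 2.33e-5.
[H^+] = sqrt(Ka x [C6H5NH3+]) = sqrt(2.33e-5 x 0.1417) = 0.00182 M.
pH = -log(0.00182) = 2.74.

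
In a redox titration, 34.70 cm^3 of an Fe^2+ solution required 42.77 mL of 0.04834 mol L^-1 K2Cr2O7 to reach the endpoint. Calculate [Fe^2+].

0.357 M

n(K2Cr2O7) = 0.04834 x 0.04277 = 0.002068 mol.
From the balanced equation, 1 mol K2Cr2O7 reacts with 6 mol Fe^2+, so n(Fe^2+) = 0.002068 x 6/1 = 0.01241 mol.
[Fe^2+] = 0.01241 / 0.03470 L = 0.357 M.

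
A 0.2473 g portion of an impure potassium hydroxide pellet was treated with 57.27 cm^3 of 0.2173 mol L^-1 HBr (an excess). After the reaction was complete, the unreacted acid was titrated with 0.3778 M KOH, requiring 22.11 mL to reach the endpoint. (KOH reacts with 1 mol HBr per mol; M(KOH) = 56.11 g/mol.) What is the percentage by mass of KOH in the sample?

Total n(HBr) added = 0.2173 x 0.05727 = 0.01244 mol.
n(KOH) used = 0.3778 x 0.02211 = 0.008353 mol, which equals the excess n(HBr).
So n(HBr) consumed by the sample = 0.01244 - 0.008353 = 0.004092 mol.
n(KOH) = 0.004092 / 1 = 0.004092 mol.
mass KOH = 0.004092 x 56.11 = 0.2296 g, so %KOH = 0.2296/0.2473 x 100 = 92.8%.

92.8%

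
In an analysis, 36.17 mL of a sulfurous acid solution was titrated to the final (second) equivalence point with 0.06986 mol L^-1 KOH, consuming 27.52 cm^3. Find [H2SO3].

n(KOH) = 0.06986 x 0.02752 = 0.001923 mol.
At the final (second) equivalence point, 2 mol OH^- react per mol H2SO3, so n(H2SO3) = 0.001923 / 2 = 0.0009613 mol.
[H2SO3] = 0.0009613 / 0.03617 L = 0.0266 M.

0.0266 M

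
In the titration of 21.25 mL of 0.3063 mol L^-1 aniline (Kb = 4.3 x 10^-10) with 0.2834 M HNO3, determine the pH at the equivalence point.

n(C6H5NH2) = 0.3063 x 0.02125 = 0.006509 mol; V(HNO3) at equivalence = 0.006509/0.2834 = 0.02297 L.
At equivalence the base is fully converted to C6H5NH3+; total volume = 0.04422 L, so [C6H5NH3+] = 0.006509/0.04422 = 0.1472 M.
Ka(C6H5NH3+) = Kw/Kb = 1.0e-14 / 4.3 x 10^-10 = 2.33e-5.
[H^+] = sqrt(Ka x [C6H5NH3+]) = sqrt(2.33e-5 x 0.1472) = 0.00185 M.
pH = -log(0.00185) = 2.73.

2.73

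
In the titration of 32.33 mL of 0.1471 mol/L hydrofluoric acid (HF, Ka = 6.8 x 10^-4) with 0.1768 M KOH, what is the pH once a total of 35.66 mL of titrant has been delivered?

n(acid) = 0.1471 x 0.03233 = 0.004756 mol; n(KOH) added = 0.1768 x 0.03566 = 0.006305 mol.
Base is in excess by 0.006305 - 0.004756 = 0.001549 mol in a total volume of 0.06799 L.
[OH^-] = 0.001549/0.06799 = 0.02278 M, so pOH = 1.64 and pH = 14.00 - 1.64 = 12.36.

12.36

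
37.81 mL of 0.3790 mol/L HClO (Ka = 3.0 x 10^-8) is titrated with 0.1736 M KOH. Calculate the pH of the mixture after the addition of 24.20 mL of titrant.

Initial n(HClO) = 0.3790 x 0.03781 = 0.01433 mol.
n(KOH) added = 0.1736 x 0.02420 = 0.004201 mol, converting that many moles of HClO to ClO-.
Remaining n(HClO) = 0.01013 mol; n(ClO-) = 0.004201 mol.
By Henderson-Hasselbalch, pH = pKa + log([A^-]/[HA]) = 7.52 + log(0.004201/0.01013) = 7.52 + (-0.38) = 7.14.

7.14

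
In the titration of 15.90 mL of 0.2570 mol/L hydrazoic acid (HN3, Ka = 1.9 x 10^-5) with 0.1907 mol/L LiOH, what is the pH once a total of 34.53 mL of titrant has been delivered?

12.70

n(acid) = 0.2570 x 0.01590 = 0.004086 mol; n(LiOH) added = 0.1907 x 0.03453 = 0.006585 mol.
Base is in excess by 0.006585 - 0.004086 = 0.002499 mol in a total volume of 0.05043 L.
[OH^-] = 0.002499/0.05043 = 0.04955 M, so pOH = 1.30 and pH = 14.00 - 1.30 = 12.70.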